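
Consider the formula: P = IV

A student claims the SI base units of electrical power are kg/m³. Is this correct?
Units of each symbol in P = IV:
  I (current): A
  V (voltage, in volts): kg·m²/(s³·A)

Multiplying the contributions: [A] · [kg·m²/(s³·A)]
Adding exponents of each base unit: kg: 1, m: 2, s: -3
SI base units of electrical power: kg·m²/s³

The claimed units kg/m³ (exponents kg: 1, m: -3) do not match the derived units kg·m²/s³ (exponents kg: 1, m: 2, s: -3), so the claim is incorrect.

Answer: No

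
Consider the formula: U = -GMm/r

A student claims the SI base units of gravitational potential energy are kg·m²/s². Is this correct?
Units of each symbol in U = -GMm/r:
  G (gravitational constant): m³/(kg·s²)
  M (mass): kg
  m (mass): kg
  r (distance): m  → in the denominator, contributes 1/m
  The minus sign does not affect the units.

Multiplying the contributions: [m³/(kg·s²)] · [kg] · [kg] · [1/m]
Adding exponents of each base unit: kg: 1, m: 2, s: -2
SI base units of gravitational potential energy: kg·m²/s²

The claimed units kg·m²/s² match the derived units, so the claim is correct.

Answer: Yes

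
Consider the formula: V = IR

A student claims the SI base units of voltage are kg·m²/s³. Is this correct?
Units of each symbol in V = IR:
  I (current): A
  R (resistance, in ohms): kg·m²/(s³·A²)

Multiplying the contributions: [A] · [kg·m²/(s³·A²)]
Adding exponents of each base unit: kg: 1, m: 2, s: -3, A: -1
SI base units of voltage: kg·m²/(s³·A)

The claimed units kg·m²/s³ (exponents kg: 1, m: 2, s: -3) do not match the derived units kg·m²/(s³·A) (exponents kg: 1, m: 2, s: -3, A: -1), so the claim is incorrect.

Answer: No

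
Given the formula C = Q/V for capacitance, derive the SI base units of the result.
Units of each symbol in C = Q/V:
  Q (charge, in coulombs): s·A
  V (voltage, in volts): kg·m²/(s³·A)  → in the denominator, contributes s³·A/(kg·m²)

Multiplying the contributions: [s·A] · [s³·A/(kg·m²)]
Adding exponents of each base unit: kg: -1, m: -2, s: 4, A: 2
SI base units of capacitance: s⁴·A²/(kg·m²)

Answer: s⁴·A²/(kg·m²)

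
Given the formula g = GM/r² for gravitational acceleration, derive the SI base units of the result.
Units of each symbol in g = GM/r²:
  G (gravitational constant): m³/(kg·s²)
  M (mass): kg
  r (distance): m  → to the power 2 in the denominator, contributes 1/m²

Multiplying the contributions: [m³/(kg·s²)] · [kg] · [1/m²]
Adding exponents of each base unit: m: 1, s: -2
SI base units of gravitational acceleration: m/s²

Answer: m/s²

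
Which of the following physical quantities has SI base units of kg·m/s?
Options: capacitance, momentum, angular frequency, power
Checking the SI base units of each option:
  capacitance (C = Q/V): s⁴·A²/(kg·m²)  ✗
  momentum (p = mv): kg·m/s  ✓ matches
  angular frequency (ω = 2πf): 1/s  ✗
  power (P = W/t): kg·m²/s³  ✗

Only momentum has units kg·m/s.

Answer: momentum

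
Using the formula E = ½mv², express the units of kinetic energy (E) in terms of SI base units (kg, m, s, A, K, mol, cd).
Units of each symbol in E = ½mv²:
  m (mass): kg
  v (speed): m/s  → to the power 2, contributes m²/s²
  The factor ½ is dimensionless.

Multiplying the contributions: [kg] · [m²/s²]
Adding exponents of each base unit: kg: 1, m: 2, s: -2
SI base units of kinetic energy: kg·m²/s²

Answer: kg·m²/s²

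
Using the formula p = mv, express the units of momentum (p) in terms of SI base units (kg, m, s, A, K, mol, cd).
Units of each symbol in p = mv:
  m (mass): kg
  v (velocity): m/s

Multiplying the contributions: [kg] · [m/s]
Adding exponents of each base unit: kg: 1, m: 1, s: -1
SI base units of momentum: kg·m/s

Answer: kg·m/s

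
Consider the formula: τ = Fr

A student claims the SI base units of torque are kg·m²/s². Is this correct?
Units of each symbol in τ = Fr:
  F (force): kg·m/s²
  r (lever arm): m

Multiplying the contributions: [kg·m/s²] · [m]
Adding exponents of each base unit: kg: 1, m: 2, s: -2
SI base units of torque: kg·m²/s²

The claimed units kg·m²/s² match the derived units, so the claim is correct.

Answer: Yes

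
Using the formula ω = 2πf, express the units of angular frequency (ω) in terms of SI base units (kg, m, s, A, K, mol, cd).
Units of each symbol in ω = 2πf:
  f (frequency): 1/s
  The factor 2π is dimensionless.

Multiplying the contributions: [1/s]
Adding exponents of each base unit: s: -1
SI base units of angular frequency: 1/s

Answer: 1/s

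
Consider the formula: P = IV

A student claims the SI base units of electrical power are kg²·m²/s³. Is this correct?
Units of each symbol in P = IV:
  I (current): A
  V (voltage, in volts): kg·m²/(s³·A)

Multiplying the contributions: [A] · [kg·m²/(s³·A)]
Adding exponents of each base unit: kg: 1, m: 2, s: -3
SI base units of electrical power: kg·m²/s³

The claimed units kg²·m²/s³ (exponents kg: 2, m: 2, s: -3) do not match the derived units kg·m²/s³ (exponents kg: 1, m: 2, s: -3), so the claim is incorrect.

Answer: No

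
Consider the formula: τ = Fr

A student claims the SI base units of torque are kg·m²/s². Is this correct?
Units of each symbol in τ = Fr:
  F (force): kg·m/s²
  r (lever arm): m

Multiplying the contributions: [kg·m/s²] · [m]
Adding exponents of each base unit: kg: 1, m: 2, s: -2
SI base units of torque: kg·m²/s²

The claimed units kg·m²/s² match the derived units, so the claim is correct.

Answer: Yes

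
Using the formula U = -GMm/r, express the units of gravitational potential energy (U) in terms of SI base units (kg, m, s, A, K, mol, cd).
Units of each symbol in U = -GMm/r:
  G (gravitational constant): m³/(kg·s²)
  M (mass): kg
  m (mass): kg
  r (distance): m  → in the denominator, contributes 1/m
  The minus sign does not affect the units.

Multiplying the contributions: [m³/(kg·s²)] · [kg] · [kg] · [1/m]
Adding exponents of each base unit: kg: 1, m: 2, s: -2
SI base units of gravitational potential energy: kg·m²/s²

Answer: kg·m²/s²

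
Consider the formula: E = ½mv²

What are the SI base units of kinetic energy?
Units of each symbol in E = ½mv²:
  m (mass): kg
  v (speed): m/s  → to the power 2, contributes m²/s²
  The factor ½ is dimensionless.

Multiplying the contributions: [kg] · [m²/s²]
Adding exponents of each base unit: kg: 1, m: 2, s: -2
SI base units of kinetic energy: kg·m²/s²

Answer: kg·m²/s²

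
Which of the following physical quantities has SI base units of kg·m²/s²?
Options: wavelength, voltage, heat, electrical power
Checking the SI base units of each option:
  wavelength (λ = v/f): m  ✗
  voltage (V = IR): kg·m²/(s³·A)  ✗
  heat (Q = mcΔT): kg·m²/s²  ✓ matches
  electrical power (P = IV): kg·m²/s³  ✗

Only heat has units kg·m²/s².

Answer: heat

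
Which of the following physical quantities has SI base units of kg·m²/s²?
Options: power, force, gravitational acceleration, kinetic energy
Checking the SI base units of each option:
  power (P = W/t): kg·m²/s³  ✗
  force (F = ma): kg·m/s²  ✗
  gravitational acceleration (g = GM/r²): m/s²  ✗
  kinetic energy (E = ½mv²): kg·m²/s²  ✓ matches

Only kinetic energy has units kg·m²/s².

Answer: kinetic energy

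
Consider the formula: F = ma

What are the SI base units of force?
Units of each symbol in F = ma:
  m (mass): kg
  a (acceleration): m/s²

Multiplying the contributions: [kg] · [m/s²]
Adding exponents of each base unit: kg: 1, m: 1, s: -2
SI base units of force: kg·m/s²

Answer: kg·m/s²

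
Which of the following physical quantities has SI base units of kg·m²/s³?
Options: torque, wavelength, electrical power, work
Checking the SI base units of each option:
  torque (τ = Fr): kg·m²/s²  ✗
  wavelength (λ = v/f): m  ✗
  electrical power (P = IV): kg·m²/s³  ✓ matches
  work (W = Fd): kg·m²/s²  ✗

Only electrical power has units kg·m²/s³.

Answer: electrical power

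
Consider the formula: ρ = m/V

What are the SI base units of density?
Units of each symbol in ρ = m/V:
  m (mass): kg
  V (volume): m³  → in the denominator, contributes 1/m³

Multiplying the contributions: [kg] · [1/m³]
Adding exponents of each base unit: kg: 1, m: -3
SI base units of density: kg/m³

Answer: kg/m³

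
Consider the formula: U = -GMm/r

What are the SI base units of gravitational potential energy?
Units of each symbol in U = -GMm/r:
  G (gravitational constant): m³/(kg·s²)
  M (mass): kg
  m (mass): kg
  r (distance): m  → in the denominator, contributes 1/m
  The minus sign does not affect the units.

Multiplying the contributions: [m³/(kg·s²)] · [kg] · [kg] · [1/m]
Adding exponents of each base unit: kg: 1, m: 2, s: -2
SI base units of gravitational potential energy: kg·m²/s²

Answer: kg·m²/s²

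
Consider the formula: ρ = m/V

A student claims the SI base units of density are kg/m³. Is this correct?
Units of each symbol in ρ = m/V:
  m (mass): kg
  V (volume): m³  → in the denominator, contributes 1/m³

Multiplying the contributions: [kg] · [1/m³]
Adding exponents of each base unit: kg: 1, m: -3
SI base units of density: kg/m³

The claimed units kg/m³ match the derived units, so the claim is correct.

Answer: Yes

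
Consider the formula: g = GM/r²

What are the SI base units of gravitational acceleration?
Units of each symbol in g = GM/r²:
  G (gravitational constant): m³/(kg·s²)
  M (mass): kg
  r (distance): m  → to the power 2 in the denominator, contributes 1/m²

Multiplying the contributions: [m³/(kg·s²)] · [kg] · [1/m²]
Adding exponents of each base unit: m: 1, s: -2
SI base units of gravitational acceleration: m/s²

Answer: m/s²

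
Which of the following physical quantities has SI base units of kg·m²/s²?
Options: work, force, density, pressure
Checking the SI base units of each option:
  work (W = Fd): kg·m²/s²  ✓ matches
  force (F = ma): kg·m/s²  ✗
  density (ρ = m/V): kg/m³  ✗
  pressure (P = F/A): kg/(m·s²)  ✗

Only work has units kg·m²/s².

Answer: work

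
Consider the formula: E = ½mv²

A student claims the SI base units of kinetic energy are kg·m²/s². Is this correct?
Units of each symbol in E = ½mv²:
  m (mass): kg
  v (speed): m/s  → to the power 2, contributes m²/s²
  The factor ½ is dimensionless.

Multiplying the contributions: [kg] · [m²/s²]
Adding exponents of each base unit: kg: 1, m: 2, s: -2
SI base units of kinetic energy: kg·m²/s²

The claimed units kg·m²/s² match the derived units, so the claim is correct.

Answer: Yes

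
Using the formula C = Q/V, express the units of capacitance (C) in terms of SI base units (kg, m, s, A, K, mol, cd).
Units of each symbol in C = Q/V:
  Q (charge, in coulombs): s·A
  V (voltage, in volts): kg·m²/(s³·A)  → in the denominator, contributes s³·A/(kg·m²)

Multiplying the contributions: [s·A] · [s³·A/(kg·m²)]
Adding exponents of each base unit: kg: -1, m: -2, s: 4, A: 2
SI base units of capacitance: s⁴·A²/(kg·m²)

Answer: s⁴·A²/(kg·m²)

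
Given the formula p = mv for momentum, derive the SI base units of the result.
Units of each symbol in p = mv:
  m (mass): kg
  v (velocity): m/s

Multiplying the contributions: [kg] · [m/s]
Adding exponents of each base unit: kg: 1, m: 1, s: -1
SI base units of momentum: kg·m/s

Answer: kg·m/s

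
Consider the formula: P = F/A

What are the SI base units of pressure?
Units of each symbol in P = F/A:
  F (force): kg·m/s²
  A (area): m²  → in the denominator, contributes 1/m²

Multiplying the contributions: [kg·m/s²] · [1/m²]
Adding exponents of each base unit: kg: 1, m: -1, s: -2
SI base units of pressure: kg/(m·s²)

Answer: kg/(m·s²)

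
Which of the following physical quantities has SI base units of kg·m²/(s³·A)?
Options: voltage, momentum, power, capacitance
Checking the SI base units of each option:
  voltage (V = IR): kg·m²/(s³·A)  ✓ matches
  momentum (p = mv): kg·m/s  ✗
  power (P = W/t): kg·m²/s³  ✗
  capacitance (C = Q/V): s⁴·A²/(kg·m²)  ✗

Only voltage has units kg·m²/(s³·A).

Answer: voltage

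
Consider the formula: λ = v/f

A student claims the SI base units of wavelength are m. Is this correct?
Units of each symbol in λ = v/f:
  v (wave speed): m/s
  f (frequency): 1/s  → in the denominator, contributes s

Multiplying the contributions: [m/s] · [s]
Adding exponents of each base unit: m: 1
SI base units of wavelength: m

The claimed units m match the derived units, so the claim is correct.

Answer: Yes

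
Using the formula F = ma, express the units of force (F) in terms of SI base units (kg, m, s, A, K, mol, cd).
Units of each symbol in F = ma:
  m (mass): kg
  a (acceleration): m/s²

Multiplying the contributions: [kg] · [m/s²]
Adding exponents of each base unit: kg: 1, m: 1, s: -2
SI base units of force: kg·m/s²

Answer: kg·m/s²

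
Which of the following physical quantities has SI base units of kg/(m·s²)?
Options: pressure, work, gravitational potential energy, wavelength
Checking the SI base units of each option:
  pressure (P = F/A): kg/(m·s²)  ✓ matches
  work (W = Fd): kg·m²/s²  ✗
  gravitational potential energy (U = -GMm/r): kg·m²/s²  ✗
  wavelength (λ = v/f): m  ✗

Only pressure has units kg/(m·s²).

Answer: pressure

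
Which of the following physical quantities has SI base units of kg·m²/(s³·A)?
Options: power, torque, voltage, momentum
Checking the SI base units of each option:
  power (P = W/t): kg·m²/s³  ✗
  torque (τ = Fr): kg·m²/s²  ✗
  voltage (V = IR): kg·m²/(s³·A)  ✓ matches
  momentum (p = mv): kg·m/s  ✗

Only voltage has units kg·m²/(s³·A).

Answer: voltage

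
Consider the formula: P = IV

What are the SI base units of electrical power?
Units of each symbol in P = IV:
  I (current): A
  V (voltage, in volts): kg·m²/(s³·A)

Multiplying the contributions: [A] · [kg·m²/(s³·A)]
Adding exponents of each base unit: kg: 1, m: 2, s: -3
SI base units of electrical power: kg·m²/s³

Answer: kg·m²/s³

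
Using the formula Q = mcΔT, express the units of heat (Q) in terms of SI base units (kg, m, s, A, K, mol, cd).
Units of each symbol in Q = mcΔT:
  m (mass): kg
  c (specific heat capacity, in J/(kg·K)): m²/(s²·K)
  ΔT (temperature change): K

Multiplying the contributions: [kg] · [m²/(s²·K)] · [K]
Adding exponents of each base unit: kg: 1, m: 2, s: -2
SI base units of heat: kg·m²/s²

Answer: kg·m²/s²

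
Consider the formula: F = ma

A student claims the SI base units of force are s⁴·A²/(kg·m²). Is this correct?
Units of each symbol in F = ma:
  m (mass): kg
  a (acceleration): m/s²

Multiplying the contributions: [kg] · [m/s²]
Adding exponents of each base unit: kg: 1, m: 1, s: -2
SI base units of force: kg·m/s²

The claimed units s⁴·A²/(kg·m²) (exponents kg: -1, m: -2, s: 4, A: 2) do not match the derived units kg·m/s² (exponents kg: 1, m: 1, s: -2), so the claim is incorrect.

Answer: No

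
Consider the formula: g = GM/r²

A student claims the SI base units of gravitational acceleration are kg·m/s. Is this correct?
Units of each symbol in g = GM/r²:
  G (gravitational constant): m³/(kg·s²)
  M (mass): kg
  r (distance): m  → to the power 2 in the denominator, contributes 1/m²

Multiplying the contributions: [m³/(kg·s²)] · [kg] · [1/m²]
Adding exponents of each base unit: m: 1, s: -2
SI base units of gravitational acceleration: m/s²

The claimed units kg·m/s (exponents kg: 1, m: 1, s: -1) do not match the derived units m/s² (exponents m: 1, s: -2), so the claim is incorrect.

Answer: No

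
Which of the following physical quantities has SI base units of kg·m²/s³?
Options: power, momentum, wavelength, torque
Checking the SI base units of each option:
  power (P = W/t): kg·m²/s³  ✓ matches
  momentum (p = mv): kg·m/s  ✗
  wavelength (λ = v/f): m  ✗
  torque (τ = Fr): kg·m²/s²  ✗

Only power has units kg·m²/s³.

Answer: power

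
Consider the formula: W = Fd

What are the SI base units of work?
Units of each symbol in W = Fd:
  F (force): kg·m/s²
  d (displacement): m

Multiplying the contributions: [kg·m/s²] · [m]
Adding exponents of each base unit: kg: 1, m: 2, s: -2
SI base units of work: kg·m²/s²

Answer: kg·m²/s²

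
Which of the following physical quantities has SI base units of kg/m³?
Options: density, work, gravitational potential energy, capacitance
Checking the SI base units of each option:
  density (ρ = m/V): kg/m³  ✓ matches
  work (W = Fd): kg·m²/s²  ✗
  gravitational potential energy (U = -GMm/r): kg·m²/s²  ✗
  capacitance (C = Q/V): s⁴·A²/(kg·m²)  ✗

Only density has units kg/m³.

Answer: density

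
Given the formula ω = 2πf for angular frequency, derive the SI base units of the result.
Units of each symbol in ω = 2πf:
  f (frequency): 1/s
  The factor 2π is dimensionless.

Multiplying the contributions: [1/s]
Adding exponents of each base unit: s: -1
SI base units of angular frequency: 1/s

Answer: 1/s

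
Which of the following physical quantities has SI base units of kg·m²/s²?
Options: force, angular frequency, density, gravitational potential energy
Checking the SI base units of each option:
  force (F = ma): kg·m/s²  ✗
  angular frequency (ω = 2πf): 1/s  ✗
  density (ρ = m/V): kg/m³  ✗
  gravitational potential energy (U = -GMm/r): kg·m²/s²  ✓ matches

Only gravitational potential energy has units kg·m²/s².

Answer: gravitational potential energy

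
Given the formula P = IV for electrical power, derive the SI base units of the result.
Units of each symbol in P = IV:
  I (current): A
  V (voltage, in volts): kg·m²/(s³·A)

Multiplying the contributions: [A] · [kg·m²/(s³·A)]
Adding exponents of each base unit: kg: 1, m: 2, s: -3
SI base units of electrical power: kg·m²/s³

Answer: kg·m²/s³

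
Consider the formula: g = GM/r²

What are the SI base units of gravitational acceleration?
Units of each symbol in g = GM/r²:
  G (gravitational constant): m³/(kg·s²)
  M (mass): kg
  r (distance): m  → to the power 2 in the denominator, contributes 1/m²

Multiplying the contributions: [m³/(kg·s²)] · [kg] · [1/m²]
Adding exponents of each base unit: m: 1, s: -2
SI base units of gravitational acceleration: m/s²

Answer: m/s²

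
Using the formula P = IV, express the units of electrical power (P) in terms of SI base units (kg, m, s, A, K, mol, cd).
Units of each symbol in P = IV:
  I (current): A
  V (voltage, in volts): kg·m²/(s³·A)

Multiplying the contributions: [A] · [kg·m²/(s³·A)]
Adding exponents of each base unit: kg: 1, m: 2, s: -3
SI base units of electrical power: kg·m²/s³

Answer: kg·m²/s³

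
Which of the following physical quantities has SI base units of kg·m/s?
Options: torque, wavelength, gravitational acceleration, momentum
Checking the SI base units of each option:
  torque (τ = Fr): kg·m²/s²  ✗
  wavelength (λ = v/f): m  ✗
  gravitational acceleration (g = GM/r²): m/s²  ✗
  momentum (p = mv): kg·m/s  ✓ matches

Only momentum has units kg·m/s.

Answer: momentum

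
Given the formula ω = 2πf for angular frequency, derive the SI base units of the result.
Units of each symbol in ω = 2πf:
  f (frequency): 1/s
  The factor 2π is dimensionless.

Multiplying the contributions: [1/s]
Adding exponents of each base unit: s: -1
SI base units of angular frequency: 1/s

Answer: 1/s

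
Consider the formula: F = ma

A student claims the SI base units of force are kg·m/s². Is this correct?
Units of each symbol in F = ma:
  m (mass): kg
  a (acceleration): m/s²

Multiplying the contributions: [kg] · [m/s²]
Adding exponents of each base unit: kg: 1, m: 1, s: -2
SI base units of force: kg·m/s²

The claimed units kg·m/s² match the derived units, so the claim is correct.

Answer: Yes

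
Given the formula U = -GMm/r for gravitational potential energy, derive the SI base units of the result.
Units of each symbol in U = -GMm/r:
  G (gravitational constant): m³/(kg·s²)
  M (mass): kg
  m (mass): kg
  r (distance): m  → in the denominator, contributes 1/m
  The minus sign does not affect the units.

Multiplying the contributions: [m³/(kg·s²)] · [kg] · [kg] · [1/m]
Adding exponents of each base unit: kg: 1, m: 2, s: -2
SI base units of gravitational potential energy: kg·m²/s²

Answer: kg·m²/s²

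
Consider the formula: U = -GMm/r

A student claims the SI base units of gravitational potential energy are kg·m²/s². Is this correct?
Units of each symbol in U = -GMm/r:
  G (gravitational constant): m³/(kg·s²)
  M (mass): kg
  m (mass): kg
  r (distance): m  → in the denominator, contributes 1/m
  The minus sign does not affect the units.

Multiplying the contributions: [m³/(kg·s²)] · [kg] · [kg] · [1/m]
Adding exponents of each base unit: kg: 1, m: 2, s: -2
SI base units of gravitational potential energy: kg·m²/s²

The claimed units kg·m²/s² match the derived units, so the claim is correct.

Answer: Yes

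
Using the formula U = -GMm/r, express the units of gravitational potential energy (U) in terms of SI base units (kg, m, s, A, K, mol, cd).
Units of each symbol in U = -GMm/r:
  G (gravitational constant): m³/(kg·s²)
  M (mass): kg
  m (mass): kg
  r (distance): m  → in the denominator, contributes 1/m
  The minus sign does not affect the units.

Multiplying the contributions: [m³/(kg·s²)] · [kg] · [kg] · [1/m]
Adding exponents of each base unit: kg: 1, m: 2, s: -2
SI base units of gravitational potential energy: kg·m²/s²

Answer: kg·m²/s²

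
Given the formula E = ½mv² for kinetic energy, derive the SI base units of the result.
Units of each symbol in E = ½mv²:
  m (mass): kg
  v (speed): m/s  → to the power 2, contributes m²/s²
  The factor ½ is dimensionless.

Multiplying the contributions: [kg] · [m²/s²]
Adding exponents of each base unit: kg: 1, m: 2, s: -2
SI base units of kinetic energy: kg·m²/s²

Answer: kg·m²/s²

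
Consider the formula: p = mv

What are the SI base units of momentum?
Units of each symbol in p = mv:
  m (mass): kg
  v (velocity): m/s

Multiplying the contributions: [kg] · [m/s]
Adding exponents of each base unit: kg: 1, m: 1, s: -1
SI base units of momentum: kg·m/s

Answer: kg·m/s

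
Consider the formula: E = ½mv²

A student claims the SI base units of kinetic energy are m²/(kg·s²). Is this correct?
Units of each symbol in E = ½mv²:
  m (mass): kg
  v (speed): m/s  → to the power 2, contributes m²/s²
  The factor ½ is dimensionless.

Multiplying the contributions: [kg] · [m²/s²]
Adding exponents of each base unit: kg: 1, m: 2, s: -2
SI base units of kinetic energy: kg·m²/s²

The claimed units m²/(kg·s²) (exponents kg: -1, m: 2, s: -2) do not match the derived units kg·m²/s² (exponents kg: 1, m: 2, s: -2), so the claim is incorrect.

Answer: No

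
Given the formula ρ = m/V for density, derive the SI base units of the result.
Units of each symbol in ρ = m/V:
  m (mass): kg
  V (volume): m³  → in the denominator, contributes 1/m³

Multiplying the contributions: [kg] · [1/m³]
Adding exponents of each base unit: kg: 1, m: -3
SI base units of density: kg/m³

Answer: kg/m³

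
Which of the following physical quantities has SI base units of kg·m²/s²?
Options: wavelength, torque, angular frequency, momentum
Checking the SI base units of each option:
  wavelength (λ = v/f): m  ✗
  torque (τ = Fr): kg·m²/s²  ✓ matches
  angular frequency (ω = 2πf): 1/s  ✗
  momentum (p = mv): kg·m/s  ✗

Only torque has units kg·m²/s².

Answer: torque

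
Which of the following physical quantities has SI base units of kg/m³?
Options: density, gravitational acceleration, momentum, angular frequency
Checking the SI base units of each option:
  density (ρ = m/V): kg/m³  ✓ matches
  gravitational acceleration (g = GM/r²): m/s²  ✗
  momentum (p = mv): kg·m/s  ✗
  angular frequency (ω = 2πf): 1/s  ✗

Only density has units kg/m³.

Answer: density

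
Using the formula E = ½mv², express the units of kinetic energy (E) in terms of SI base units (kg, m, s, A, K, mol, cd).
Units of each symbol in E = ½mv²:
  m (mass): kg
  v (speed): m/s  → to the power 2, contributes m²/s²
  The factor ½ is dimensionless.

Multiplying the contributions: [kg] · [m²/s²]
Adding exponents of each base unit: kg: 1, m: 2, s: -2
SI base units of kinetic energy: kg·m²/s²

Answer: kg·m²/s²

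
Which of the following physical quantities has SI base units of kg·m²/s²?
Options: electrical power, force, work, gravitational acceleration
Checking the SI base units of each option:
  electrical power (P = IV): kg·m²/s³  ✗
  force (F = ma): kg·m/s²  ✗
  work (W = Fd): kg·m²/s²  ✓ matches
  gravitational acceleration (g = GM/r²): m/s²  ✗

Only work has units kg·m²/s².

Answer: work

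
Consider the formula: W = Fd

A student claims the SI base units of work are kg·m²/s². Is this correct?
Units of each symbol in W = Fd:
  F (force): kg·m/s²
  d (displacement): m

Multiplying the contributions: [kg·m/s²] · [m]
Adding exponents of each base unit: kg: 1, m: 2, s: -2
SI base units of work: kg·m²/s²

The claimed units kg·m²/s² match the derived units, so the claim is correct.

Answer: Yes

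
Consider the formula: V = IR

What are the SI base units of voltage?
Units of each symbol in V = IR:
  I (current): A
  R (resistance, in ohms): kg·m²/(s³·A²)

Multiplying the contributions: [A] · [kg·m²/(s³·A²)]
Adding exponents of each base unit: kg: 1, m: 2, s: -3, A: -1
SI base units of voltage: kg·m²/(s³·A)

Answer: kg·m²/(s³·A)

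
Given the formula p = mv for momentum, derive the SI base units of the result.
Units of each symbol in p = mv:
  m (mass): kg
  v (velocity): m/s

Multiplying the contributions: [kg] · [m/s]
Adding exponents of each base unit: kg: 1, m: 1, s: -1
SI base units of momentum: kg·m/s

Answer: kg·m/s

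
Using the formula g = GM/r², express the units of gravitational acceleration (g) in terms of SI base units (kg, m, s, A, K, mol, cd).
Units of each symbol in g = GM/r²:
  G (gravitational constant): m³/(kg·s²)
  M (mass): kg
  r (distance): m  → to the power 2 in the denominator, contributes 1/m²

Multiplying the contributions: [m³/(kg·s²)] · [kg] · [1/m²]
Adding exponents of each base unit: m: 1, s: -2
SI base units of gravitational acceleration: m/s²

Answer: m/s²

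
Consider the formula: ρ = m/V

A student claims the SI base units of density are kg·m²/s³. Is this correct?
Units of each symbol in ρ = m/V:
  m (mass): kg
  V (volume): m³  → in the denominator, contributes 1/m³

Multiplying the contributions: [kg] · [1/m³]
Adding exponents of each base unit: kg: 1, m: -3
SI base units of density: kg/m³

The claimed units kg·m²/s³ (exponents kg: 1, m: 2, s: -3) do not match the derived units kg/m³ (exponents kg: 1, m: -3), so the claim is incorrect.

Answer: No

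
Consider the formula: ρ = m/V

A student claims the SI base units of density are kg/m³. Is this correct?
Units of each symbol in ρ = m/V:
  m (mass): kg
  V (volume): m³  → in the denominator, contributes 1/m³

Multiplying the contributions: [kg] · [1/m³]
Adding exponents of each base unit: kg: 1, m: -3
SI base units of density: kg/m³

The claimed units kg/m³ match the derived units, so the claim is correct.

Answer: Yes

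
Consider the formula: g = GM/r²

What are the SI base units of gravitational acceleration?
Units of each symbol in g = GM/r²:
  G (gravitational constant): m³/(kg·s²)
  M (mass): kg
  r (distance): m  → to the power 2 in the denominator, contributes 1/m²

Multiplying the contributions: [m³/(kg·s²)] · [kg] · [1/m²]
Adding exponents of each base unit: m: 1, s: -2
SI base units of gravitational acceleration: m/s²

Answer: m/s²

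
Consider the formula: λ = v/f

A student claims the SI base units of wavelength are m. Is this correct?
Units of each symbol in λ = v/f:
  v (wave speed): m/s
  f (frequency): 1/s  → in the denominator, contributes s

Multiplying the contributions: [m/s] · [s]
Adding exponents of each base unit: m: 1
SI base units of wavelength: m

The claimed units m match the derived units, so the claim is correct.

Answer: Yes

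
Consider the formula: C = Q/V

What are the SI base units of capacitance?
Units of each symbol in C = Q/V:
  Q (charge, in coulombs): s·A
  V (voltage, in volts): kg·m²/(s³·A)  → in the denominator, contributes s³·A/(kg·m²)

Multiplying the contributions: [s·A] · [s³·A/(kg·m²)]
Adding exponents of each base unit: kg: -1, m: -2, s: 4, A: 2
SI base units of capacitance: s⁴·A²/(kg·m²)

Answer: s⁴·A²/(kg·m²)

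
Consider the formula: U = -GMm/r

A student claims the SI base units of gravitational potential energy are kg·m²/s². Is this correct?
Units of each symbol in U = -GMm/r:
  G (gravitational constant): m³/(kg·s²)
  M (mass): kg
  m (mass): kg
  r (distance): m  → in the denominator, contributes 1/m
  The minus sign does not affect the units.

Multiplying the contributions: [m³/(kg·s²)] · [kg] · [kg] · [1/m]
Adding exponents of each base unit: kg: 1, m: 2, s: -2
SI base units of gravitational potential energy: kg·m²/s²

The claimed units kg·m²/s² match the derived units, so the claim is correct.

Answer: Yes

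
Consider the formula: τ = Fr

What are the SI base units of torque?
Units of each symbol in τ = Fr:
  F (force): kg·m/s²
  r (lever arm): m

Multiplying the contributions: [kg·m/s²] · [m]
Adding exponents of each base unit: kg: 1, m: 2, s: -2
SI base units of torque: kg·m²/s²

Answer: kg·m²/s²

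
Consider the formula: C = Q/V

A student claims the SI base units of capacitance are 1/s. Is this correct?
Units of each symbol in C = Q/V:
  Q (charge, in coulombs): s·A
  V (voltage, in volts): kg·m²/(s³·A)  → in the denominator, contributes s³·A/(kg·m²)

Multiplying the contributions: [s·A] · [s³·A/(kg·m²)]
Adding exponents of each base unit: kg: -1, m: -2, s: 4, A: 2
SI base units of capacitance: s⁴·A²/(kg·m²)

The claimed units 1/s (exponents s: -1) do not match the derived units s⁴·A²/(kg·m²) (exponents kg: -1, m: -2, s: 4, A: 2), so the claim is incorrect.

Answer: No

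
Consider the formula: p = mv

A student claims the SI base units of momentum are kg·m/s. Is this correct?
Units of each symbol in p = mv:
  m (mass): kg
  v (velocity): m/s

Multiplying the contributions: [kg] · [m/s]
Adding exponents of each base unit: kg: 1, m: 1, s: -1
SI base units of momentum: kg·m/s

The claimed units kg·m/s match the derived units, so the claim is correct.

Answer: Yes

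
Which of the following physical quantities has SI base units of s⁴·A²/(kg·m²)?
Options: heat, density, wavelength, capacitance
Checking the SI base units of each option:
  heat (Q = mcΔT): kg·m²/s²  ✗
  density (ρ = m/V): kg/m³  ✗
  wavelength (λ = v/f): m  ✗
  capacitance (C = Q/V): s⁴·A²/(kg·m²)  ✓ matches

Only capacitance has units s⁴·A²/(kg·m²).

Answer: capacitance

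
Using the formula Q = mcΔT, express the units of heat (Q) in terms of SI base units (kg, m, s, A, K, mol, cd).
Units of each symbol in Q = mcΔT:
  m (mass): kg
  c (specific heat capacity, in J/(kg·K)): m²/(s²·K)
  ΔT (temperature change): K

Multiplying the contributions: [kg] · [m²/(s²·K)] · [K]
Adding exponents of each base unit: kg: 1, m: 2, s: -2
SI base units of heat: kg·m²/s²

Answer: kg·m²/s²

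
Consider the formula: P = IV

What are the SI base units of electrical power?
Units of each symbol in P = IV:
  I (current): A
  V (voltage, in volts): kg·m²/(s³·A)

Multiplying the contributions: [A] · [kg·m²/(s³·A)]
Adding exponents of each base unit: kg: 1, m: 2, s: -3
SI base units of electrical power: kg·m²/s³

Answer: kg·m²/s³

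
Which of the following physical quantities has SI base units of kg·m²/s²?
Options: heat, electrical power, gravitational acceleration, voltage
Checking the SI base units of each option:
  heat (Q = mcΔT): kg·m²/s²  ✓ matches
  electrical power (P = IV): kg·m²/s³  ✗
  gravitational acceleration (g = GM/r²): m/s²  ✗
  voltage (V = IR): kg·m²/(s³·A)  ✗

Only heat has units kg·m²/s².

Answer: heat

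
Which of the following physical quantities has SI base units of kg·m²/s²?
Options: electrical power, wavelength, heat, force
Checking the SI base units of each option:
  electrical power (P = IV): kg·m²/s³  ✗
  wavelength (λ = v/f): m  ✗
  heat (Q = mcΔT): kg·m²/s²  ✓ matches
  force (F = ma): kg·m/s²  ✗

Only heat has units kg·m²/s².

Answer: heat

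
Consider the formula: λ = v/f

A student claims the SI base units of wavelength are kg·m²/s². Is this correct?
Units of each symbol in λ = v/f:
  v (wave speed): m/s
  f (frequency): 1/s  → in the denominator, contributes s

Multiplying the contributions: [m/s] · [s]
Adding exponents of each base unit: m: 1
SI base units of wavelength: m

The claimed units kg·m²/s² (exponents kg: 1, m: 2, s: -2) do not match the derived units m (exponents m: 1), so the claim is incorrect.

Answer: No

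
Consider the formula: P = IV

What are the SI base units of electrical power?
Units of each symbol in P = IV:
  I (current): A
  V (voltage, in volts): kg·m²/(s³·A)

Multiplying the contributions: [A] · [kg·m²/(s³·A)]
Adding exponents of each base unit: kg: 1, m: 2, s: -3
SI base units of electrical power: kg·m²/s³

Answer: kg·m²/s³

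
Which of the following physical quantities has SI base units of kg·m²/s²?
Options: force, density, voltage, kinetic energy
Checking the SI base units of each option:
  force (F = ma): kg·m/s²  ✗
  density (ρ = m/V): kg/m³  ✗
  voltage (V = IR): kg·m²/(s³·A)  ✗
  kinetic energy (E = ½mv²): kg·m²/s²  ✓ matches

Only kinetic energy has units kg·m²/s².

Answer: kinetic energy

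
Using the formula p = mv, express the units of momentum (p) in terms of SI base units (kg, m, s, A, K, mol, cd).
Units of each symbol in p = mv:
  m (mass): kg
  v (velocity): m/s

Multiplying the contributions: [kg] · [m/s]
Adding exponents of each base unit: kg: 1, m: 1, s: -1
SI base units of momentum: kg·m/s

Answer: kg·m/s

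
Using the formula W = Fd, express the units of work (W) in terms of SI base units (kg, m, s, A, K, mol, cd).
Units of each symbol in W = Fd:
  F (force): kg·m/s²
  d (displacement): m

Multiplying the contributions: [kg·m/s²] · [m]
Adding exponents of each base unit: kg: 1, m: 2, s: -2
SI base units of work: kg·m²/s²

Answer: kg·m²/s²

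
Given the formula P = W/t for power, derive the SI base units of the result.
Units of each symbol in P = W/t:
  W (work): kg·m²/s²
  t (time): s  → in the denominator, contributes 1/s

Multiplying the contributions: [kg·m²/s²] · [1/s]
Adding exponents of each base unit: kg: 1, m: 2, s: -3
SI base units of power: kg·m²/s³

Answer: kg·m²/s³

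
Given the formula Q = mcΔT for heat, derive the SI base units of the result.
Units of each symbol in Q = mcΔT:
  m (mass): kg
  c (specific heat capacity, in J/(kg·K)): m²/(s²·K)
  ΔT (temperature change): K

Multiplying the contributions: [kg] · [m²/(s²·K)] · [K]
Adding exponents of each base unit: kg: 1, m: 2, s: -2
SI base units of heat: kg·m²/s²

Answer: kg·m²/s²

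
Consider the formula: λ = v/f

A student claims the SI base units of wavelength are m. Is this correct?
Units of each symbol in λ = v/f:
  v (wave speed): m/s
  f (frequency): 1/s  → in the denominator, contributes s

Multiplying the contributions: [m/s] · [s]
Adding exponents of each base unit: m: 1
SI base units of wavelength: m

The claimed units m match the derived units, so the claim is correct.

Answer: Yes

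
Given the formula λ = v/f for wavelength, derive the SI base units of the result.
Units of each symbol in λ = v/f:
  v (wave speed): m/s
  f (frequency): 1/s  → in the denominator, contributes s

Multiplying the contributions: [m/s] · [s]
Adding exponents of each base unit: m: 1
SI base units of wavelength: m

Answer: m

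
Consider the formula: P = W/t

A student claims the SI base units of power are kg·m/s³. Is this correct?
Units of each symbol in P = W/t:
  W (work): kg·m²/s²
  t (time): s  → in the denominator, contributes 1/s

Multiplying the contributions: [kg·m²/s²] · [1/s]
Adding exponents of each base unit: kg: 1, m: 2, s: -3
SI base units of power: kg·m²/s³

The claimed units kg·m/s³ (exponents kg: 1, m: 1, s: -3) do not match the derived units kg·m²/s³ (exponents kg: 1, m: 2, s: -3), so the claim is incorrect.

Answer: No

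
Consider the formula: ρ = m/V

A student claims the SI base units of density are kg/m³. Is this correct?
Units of each symbol in ρ = m/V:
  m (mass): kg
  V (volume): m³  → in the denominator, contributes 1/m³

Multiplying the contributions: [kg] · [1/m³]
Adding exponents of each base unit: kg: 1, m: -3
SI base units of density: kg/m³

The claimed units kg/m³ match the derived units, so the claim is correct.

Answer: Yes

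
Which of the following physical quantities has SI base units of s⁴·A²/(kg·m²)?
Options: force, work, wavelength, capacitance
Checking the SI base units of each option:
  force (F = ma): kg·m/s²  ✗
  work (W = Fd): kg·m²/s²  ✗
  wavelength (λ = v/f): m  ✗
  capacitance (C = Q/V): s⁴·A²/(kg·m²)  ✓ matches

Only capacitance has units s⁴·A²/(kg·m²).

Answer: capacitance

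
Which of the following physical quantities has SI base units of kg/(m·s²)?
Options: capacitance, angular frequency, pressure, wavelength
Checking the SI base units of each option:
  capacitance (C = Q/V): s⁴·A²/(kg·m²)  ✗
  angular frequency (ω = 2πf): 1/s  ✗
  pressure (P = F/A): kg/(m·s²)  ✓ matches
  wavelength (λ = v/f): m  ✗

Only pressure has units kg/(m·s²).

Answer: pressure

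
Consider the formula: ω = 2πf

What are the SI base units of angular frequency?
Units of each symbol in ω = 2πf:
  f (frequency): 1/s
  The factor 2π is dimensionless.

Multiplying the contributions: [1/s]
Adding exponents of each base unit: s: -1
SI base units of angular frequency: 1/s

Answer: 1/s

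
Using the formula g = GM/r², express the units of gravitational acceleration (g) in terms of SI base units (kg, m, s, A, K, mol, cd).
Units of each symbol in g = GM/r²:
  G (gravitational constant): m³/(kg·s²)
  M (mass): kg
  r (distance): m  → to the power 2 in the denominator, contributes 1/m²

Multiplying the contributions: [m³/(kg·s²)] · [kg] · [1/m²]
Adding exponents of each base unit: m: 1, s: -2
SI base units of gravitational acceleration: m/s²

Answer: m/s²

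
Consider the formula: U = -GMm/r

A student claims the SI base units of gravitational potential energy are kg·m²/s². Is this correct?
Units of each symbol in U = -GMm/r:
  G (gravitational constant): m³/(kg·s²)
  M (mass): kg
  m (mass): kg
  r (distance): m  → in the denominator, contributes 1/m
  The minus sign does not affect the units.

Multiplying the contributions: [m³/(kg·s²)] · [kg] · [kg] · [1/m]
Adding exponents of each base unit: kg: 1, m: 2, s: -2
SI base units of gravitational potential energy: kg·m²/s²

The claimed units kg·m²/s² match the derived units, so the claim is correct.

Answer: Yes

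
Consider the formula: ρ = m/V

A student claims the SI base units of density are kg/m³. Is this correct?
Units of each symbol in ρ = m/V:
  m (mass): kg
  V (volume): m³  → in the denominator, contributes 1/m³

Multiplying the contributions: [kg] · [1/m³]
Adding exponents of each base unit: kg: 1, m: -3
SI base units of density: kg/m³

The claimed units kg/m³ match the derived units, so the claim is correct.

Answer: Yes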